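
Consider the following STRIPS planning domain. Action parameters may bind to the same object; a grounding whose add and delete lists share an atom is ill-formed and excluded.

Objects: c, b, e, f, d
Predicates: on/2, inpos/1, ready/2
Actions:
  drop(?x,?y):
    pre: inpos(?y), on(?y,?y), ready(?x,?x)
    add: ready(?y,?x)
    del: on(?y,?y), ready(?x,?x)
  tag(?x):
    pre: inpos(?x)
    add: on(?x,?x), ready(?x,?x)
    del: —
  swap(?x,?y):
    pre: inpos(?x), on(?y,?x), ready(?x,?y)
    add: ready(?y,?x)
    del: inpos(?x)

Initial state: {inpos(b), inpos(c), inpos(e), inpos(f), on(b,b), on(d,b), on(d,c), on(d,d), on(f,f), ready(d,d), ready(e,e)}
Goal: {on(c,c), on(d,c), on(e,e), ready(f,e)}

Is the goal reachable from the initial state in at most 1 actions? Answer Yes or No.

1. drop(e,f)  →  {inpos(b), inpos(c), inpos(e), inpos(f), on(b,b), on(d,b), on(d,c), on(d,d), ready(d,d), ready(f,e)}
2. tag(c)  →  {inpos(b), inpos(c), inpos(e), inpos(f), on(b,b), on(c,c), on(d,b), on(d,c), on(d,d), ready(c,c), ready(d,d), ready(f,e)}
3. tag(e)  →  {inpos(b), inpos(c), inpos(e), inpos(f), on(b,b), on(c,c), on(d,b), on(d,c), on(d,d), on(e,e), ready(c,c), ready(d,d), ready(e,e), ready(f,e)}
optimal plan length = 3; 3 > 1

No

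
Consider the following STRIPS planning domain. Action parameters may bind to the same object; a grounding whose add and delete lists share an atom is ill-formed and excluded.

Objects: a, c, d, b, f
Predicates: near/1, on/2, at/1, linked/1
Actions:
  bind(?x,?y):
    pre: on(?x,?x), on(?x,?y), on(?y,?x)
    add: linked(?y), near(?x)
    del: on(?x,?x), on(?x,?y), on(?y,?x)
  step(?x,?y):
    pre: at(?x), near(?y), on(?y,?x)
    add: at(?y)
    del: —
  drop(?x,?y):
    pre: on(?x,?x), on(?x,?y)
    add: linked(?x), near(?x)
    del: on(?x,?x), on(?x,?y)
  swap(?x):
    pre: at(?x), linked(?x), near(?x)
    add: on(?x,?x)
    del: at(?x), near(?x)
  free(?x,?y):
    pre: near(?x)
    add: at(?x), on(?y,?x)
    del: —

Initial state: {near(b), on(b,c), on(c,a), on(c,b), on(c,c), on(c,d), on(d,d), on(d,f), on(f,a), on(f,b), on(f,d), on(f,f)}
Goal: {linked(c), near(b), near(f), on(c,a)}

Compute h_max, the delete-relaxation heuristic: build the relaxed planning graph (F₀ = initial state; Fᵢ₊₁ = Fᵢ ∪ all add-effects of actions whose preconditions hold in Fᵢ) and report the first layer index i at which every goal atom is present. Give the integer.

1

F0 = init (12 atoms)
F1 = F0 ∪ {at(b), linked(b), linked(c), linked(d), linked(f), near(c), near(d), near(f), on(a,b), on(b,b), on(d,b)}  (23 atoms)
goal ⊆ F1  ⇒  h_max = 1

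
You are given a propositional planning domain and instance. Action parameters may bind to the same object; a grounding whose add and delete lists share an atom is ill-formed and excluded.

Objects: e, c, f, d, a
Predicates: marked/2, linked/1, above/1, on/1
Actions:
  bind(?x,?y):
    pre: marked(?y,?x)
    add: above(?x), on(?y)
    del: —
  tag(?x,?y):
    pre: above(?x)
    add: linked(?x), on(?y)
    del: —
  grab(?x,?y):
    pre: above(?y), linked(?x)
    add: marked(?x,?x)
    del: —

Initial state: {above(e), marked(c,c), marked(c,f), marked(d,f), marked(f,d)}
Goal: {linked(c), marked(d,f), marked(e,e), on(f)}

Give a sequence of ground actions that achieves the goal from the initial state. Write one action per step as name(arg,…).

1. bind(c,c)  →  {above(c), above(e), marked(c,c), marked(c,f), marked(d,f), marked(f,d), on(c)}
2. tag(e,e)  →  {above(c), above(e), linked(e), marked(c,c), marked(c,f), marked(d,f), marked(f,d), on(c), on(e)}
3. tag(c,f)  →  {above(c), above(e), linked(c), linked(e), marked(c,c), marked(c,f), marked(d,f), marked(f,d), on(c), on(e), on(f)}
4. grab(e,e)  →  {above(c), above(e), linked(c), linked(e), marked(c,c), marked(c,f), marked(d,f), marked(e,e), marked(f,d), on(c), on(e), on(f)}

bind(c,c); tag(e,e); tag(c,f); grab(e,e)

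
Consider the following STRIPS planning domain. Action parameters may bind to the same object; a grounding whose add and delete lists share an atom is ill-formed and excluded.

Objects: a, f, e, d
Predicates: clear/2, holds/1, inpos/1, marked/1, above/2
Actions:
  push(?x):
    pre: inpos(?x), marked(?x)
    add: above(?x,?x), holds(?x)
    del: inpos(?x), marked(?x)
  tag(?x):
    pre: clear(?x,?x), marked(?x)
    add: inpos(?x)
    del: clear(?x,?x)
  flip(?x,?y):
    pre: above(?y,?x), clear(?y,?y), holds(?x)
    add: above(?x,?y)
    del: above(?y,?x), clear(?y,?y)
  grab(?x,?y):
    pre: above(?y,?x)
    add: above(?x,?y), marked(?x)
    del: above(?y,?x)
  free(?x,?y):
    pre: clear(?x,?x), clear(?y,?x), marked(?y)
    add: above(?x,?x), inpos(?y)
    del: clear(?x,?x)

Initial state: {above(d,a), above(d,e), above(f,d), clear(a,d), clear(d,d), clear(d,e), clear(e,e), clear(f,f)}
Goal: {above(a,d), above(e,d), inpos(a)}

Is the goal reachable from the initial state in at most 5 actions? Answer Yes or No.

1. grab(a,d)  →  {above(a,d), above(d,e), above(f,d), clear(a,d), clear(d,d), clear(d,e), clear(e,e), clear(f,f), marked(a)}
2. grab(e,d)  →  {above(a,d), above(e,d), above(f,d), clear(a,d), clear(d,d), clear(d,e), clear(e,e), clear(f,f), marked(a), marked(e)}
3. free(d,a)  →  {above(a,d), above(d,d), above(e,d), above(f,d), clear(a,d), clear(d,e), clear(e,e), clear(f,f), inpos(a), marked(a), marked(e)}
optimal plan length = 3; 3 ≤ 5

Yes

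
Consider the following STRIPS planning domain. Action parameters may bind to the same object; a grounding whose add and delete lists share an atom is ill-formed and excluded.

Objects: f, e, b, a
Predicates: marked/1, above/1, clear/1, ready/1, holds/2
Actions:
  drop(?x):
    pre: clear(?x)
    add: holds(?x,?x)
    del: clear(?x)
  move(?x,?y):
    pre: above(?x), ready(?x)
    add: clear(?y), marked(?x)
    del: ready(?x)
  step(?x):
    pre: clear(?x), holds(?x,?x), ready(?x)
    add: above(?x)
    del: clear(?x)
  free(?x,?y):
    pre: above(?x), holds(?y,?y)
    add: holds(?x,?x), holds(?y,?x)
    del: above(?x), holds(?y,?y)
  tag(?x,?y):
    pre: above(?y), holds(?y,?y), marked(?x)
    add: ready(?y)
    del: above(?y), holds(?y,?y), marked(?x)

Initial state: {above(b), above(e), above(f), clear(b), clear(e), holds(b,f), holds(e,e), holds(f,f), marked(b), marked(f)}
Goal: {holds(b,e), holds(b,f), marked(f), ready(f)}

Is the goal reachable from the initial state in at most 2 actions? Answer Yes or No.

1. drop(b)  →  {above(b), above(e), above(f), clear(e), holds(b,b), holds(b,f), holds(e,e), holds(f,f), marked(b), marked(f)}
2. free(e,b)  →  {above(b), above(f), clear(e), holds(b,e), holds(b,f), holds(e,e), holds(f,f), marked(b), marked(f)}
3. tag(b,f)  →  {above(b), clear(e), holds(b,e), holds(b,f), holds(e,e), marked(f), ready(f)}
optimal plan length = 3; 3 > 2

No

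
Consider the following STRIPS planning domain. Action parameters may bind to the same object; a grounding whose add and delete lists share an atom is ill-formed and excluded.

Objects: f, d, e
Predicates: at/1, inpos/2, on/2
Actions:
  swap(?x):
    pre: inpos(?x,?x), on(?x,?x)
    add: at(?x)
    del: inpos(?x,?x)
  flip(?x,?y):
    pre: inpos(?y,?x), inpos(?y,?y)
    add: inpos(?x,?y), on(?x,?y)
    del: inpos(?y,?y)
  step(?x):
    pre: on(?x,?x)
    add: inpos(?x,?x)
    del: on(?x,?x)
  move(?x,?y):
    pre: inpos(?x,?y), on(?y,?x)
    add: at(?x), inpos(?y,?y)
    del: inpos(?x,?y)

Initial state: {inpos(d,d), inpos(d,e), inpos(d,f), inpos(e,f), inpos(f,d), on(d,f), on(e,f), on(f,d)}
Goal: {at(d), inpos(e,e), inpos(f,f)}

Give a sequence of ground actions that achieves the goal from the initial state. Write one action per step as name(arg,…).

flip(e,d); move(d,f); move(d,e)

1. flip(e,d)  →  {inpos(d,e), inpos(d,f), inpos(e,d), inpos(e,f), inpos(f,d), on(d,f), on(e,d), on(e,f), on(f,d)}
2. move(d,f)  →  {at(d), inpos(d,e), inpos(e,d), inpos(e,f), inpos(f,d), inpos(f,f), on(d,f), on(e,d), on(e,f), on(f,d)}
3. move(d,e)  →  {at(d), inpos(e,d), inpos(e,e), inpos(e,f), inpos(f,d), inpos(f,f), on(d,f), on(e,d), on(e,f), on(f,d)}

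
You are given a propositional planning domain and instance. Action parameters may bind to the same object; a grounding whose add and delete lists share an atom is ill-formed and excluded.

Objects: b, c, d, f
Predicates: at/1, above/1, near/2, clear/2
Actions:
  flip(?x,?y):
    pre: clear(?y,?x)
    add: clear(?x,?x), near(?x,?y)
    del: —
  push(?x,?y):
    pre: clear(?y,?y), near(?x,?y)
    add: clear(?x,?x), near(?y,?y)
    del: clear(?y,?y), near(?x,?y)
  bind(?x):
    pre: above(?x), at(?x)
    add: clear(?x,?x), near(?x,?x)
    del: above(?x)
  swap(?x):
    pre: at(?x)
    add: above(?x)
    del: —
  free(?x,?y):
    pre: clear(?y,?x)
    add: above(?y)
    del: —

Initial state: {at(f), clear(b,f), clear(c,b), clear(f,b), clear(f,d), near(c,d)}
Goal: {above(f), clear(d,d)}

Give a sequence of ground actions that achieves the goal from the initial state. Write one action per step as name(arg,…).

1. flip(d,f)  →  {at(f), clear(b,f), clear(c,b), clear(d,d), clear(f,b), clear(f,d), near(c,d), near(d,f)}
2. swap(f)  →  {above(f), at(f), clear(b,f), clear(c,b), clear(d,d), clear(f,b), clear(f,d), near(c,d), near(d,f)}

flip(d,f); swap(f)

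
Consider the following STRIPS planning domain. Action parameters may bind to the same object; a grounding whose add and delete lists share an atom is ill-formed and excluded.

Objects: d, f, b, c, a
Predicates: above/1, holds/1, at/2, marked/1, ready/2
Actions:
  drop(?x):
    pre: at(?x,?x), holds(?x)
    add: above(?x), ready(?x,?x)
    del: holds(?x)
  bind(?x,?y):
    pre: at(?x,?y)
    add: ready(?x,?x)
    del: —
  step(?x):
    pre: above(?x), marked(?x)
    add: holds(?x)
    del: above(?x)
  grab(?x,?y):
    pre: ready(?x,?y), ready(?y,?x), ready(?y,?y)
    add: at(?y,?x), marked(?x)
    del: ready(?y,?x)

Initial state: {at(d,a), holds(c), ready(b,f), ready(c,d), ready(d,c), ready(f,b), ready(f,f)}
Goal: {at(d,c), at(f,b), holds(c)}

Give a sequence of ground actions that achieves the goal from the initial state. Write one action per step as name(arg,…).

1. bind(d,a)  →  {at(d,a), holds(c), ready(b,f), ready(c,d), ready(d,c), ready(d,d), ready(f,b), ready(f,f)}
2. grab(b,f)  →  {at(d,a), at(f,b), holds(c), marked(b), ready(b,f), ready(c,d), ready(d,c), ready(d,d), ready(f,f)}
3. grab(c,d)  →  {at(d,a), at(d,c), at(f,b), holds(c), marked(b), marked(c), ready(b,f), ready(c,d), ready(d,d), ready(f,f)}

bind(d,a); grab(b,f); grab(c,d)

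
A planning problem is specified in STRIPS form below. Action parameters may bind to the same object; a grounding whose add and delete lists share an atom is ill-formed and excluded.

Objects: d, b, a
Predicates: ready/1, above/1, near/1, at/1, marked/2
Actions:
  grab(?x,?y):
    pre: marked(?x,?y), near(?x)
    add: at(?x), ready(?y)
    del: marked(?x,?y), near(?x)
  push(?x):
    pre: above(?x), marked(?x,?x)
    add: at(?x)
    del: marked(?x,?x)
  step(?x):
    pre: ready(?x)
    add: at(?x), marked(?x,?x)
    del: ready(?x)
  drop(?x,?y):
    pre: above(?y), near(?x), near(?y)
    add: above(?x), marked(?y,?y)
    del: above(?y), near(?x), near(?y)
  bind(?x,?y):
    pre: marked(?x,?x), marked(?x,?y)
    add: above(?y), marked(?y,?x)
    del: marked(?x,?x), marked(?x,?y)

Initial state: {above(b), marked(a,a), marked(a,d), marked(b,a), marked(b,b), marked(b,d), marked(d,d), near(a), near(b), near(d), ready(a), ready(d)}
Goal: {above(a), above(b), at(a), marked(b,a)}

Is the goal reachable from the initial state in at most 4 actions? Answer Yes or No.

Yes

1. grab(a,d)  →  {above(b), at(a), marked(a,a), marked(b,a), marked(b,b), marked(b,d), marked(d,d), near(b), near(d), ready(a), ready(d)}
2. bind(b,a)  →  {above(a), above(b), at(a), marked(a,a), marked(a,b), marked(b,d), marked(d,d), near(b), near(d), ready(a), ready(d)}
3. bind(a,b)  →  {above(a), above(b), at(a), marked(b,a), marked(b,d), marked(d,d), near(b), near(d), ready(a), ready(d)}
optimal plan length = 3; 3 ≤ 4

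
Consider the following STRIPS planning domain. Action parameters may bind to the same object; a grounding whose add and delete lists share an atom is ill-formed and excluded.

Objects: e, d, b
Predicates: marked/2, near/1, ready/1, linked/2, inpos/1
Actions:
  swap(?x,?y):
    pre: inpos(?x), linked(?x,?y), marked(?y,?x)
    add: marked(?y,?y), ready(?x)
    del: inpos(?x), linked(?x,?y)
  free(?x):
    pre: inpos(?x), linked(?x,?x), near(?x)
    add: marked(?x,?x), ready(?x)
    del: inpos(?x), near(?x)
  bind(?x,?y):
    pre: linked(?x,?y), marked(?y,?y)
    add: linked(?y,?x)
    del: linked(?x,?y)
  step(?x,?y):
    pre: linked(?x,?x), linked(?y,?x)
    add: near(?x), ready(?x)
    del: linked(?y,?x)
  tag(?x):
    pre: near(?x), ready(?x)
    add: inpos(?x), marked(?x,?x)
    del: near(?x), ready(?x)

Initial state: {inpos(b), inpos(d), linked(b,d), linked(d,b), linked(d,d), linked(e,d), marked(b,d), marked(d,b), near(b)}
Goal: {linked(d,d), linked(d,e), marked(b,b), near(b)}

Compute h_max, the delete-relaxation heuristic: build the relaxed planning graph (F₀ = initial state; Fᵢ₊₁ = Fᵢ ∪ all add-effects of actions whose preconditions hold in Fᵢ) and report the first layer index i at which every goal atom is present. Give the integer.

F0 = init (9 atoms)
F1 = F0 ∪ {marked(b,b), marked(d,d), near(d), ready(b), ready(d)}  (14 atoms)
F2 = F1 ∪ {linked(d,e)}  (15 atoms)
goal ⊆ F2  ⇒  h_max = 2

2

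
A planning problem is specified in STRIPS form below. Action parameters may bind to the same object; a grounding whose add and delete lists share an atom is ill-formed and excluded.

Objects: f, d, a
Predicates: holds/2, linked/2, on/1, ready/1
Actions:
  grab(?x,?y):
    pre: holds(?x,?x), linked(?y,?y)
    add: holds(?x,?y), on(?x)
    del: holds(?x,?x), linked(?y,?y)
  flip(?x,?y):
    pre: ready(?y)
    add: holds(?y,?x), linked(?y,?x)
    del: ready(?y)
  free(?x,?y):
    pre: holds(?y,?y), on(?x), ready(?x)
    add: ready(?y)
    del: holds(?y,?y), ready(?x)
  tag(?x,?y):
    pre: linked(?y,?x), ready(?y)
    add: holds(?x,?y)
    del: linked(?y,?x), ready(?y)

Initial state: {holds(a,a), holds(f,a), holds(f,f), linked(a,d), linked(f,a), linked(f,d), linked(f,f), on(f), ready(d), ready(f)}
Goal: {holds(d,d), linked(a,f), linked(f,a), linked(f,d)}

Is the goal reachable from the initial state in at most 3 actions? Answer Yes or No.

1. flip(d,d)  →  {holds(a,a), holds(d,d), holds(f,a), holds(f,f), linked(a,d), linked(d,d), linked(f,a), linked(f,d), linked(f,f), on(f), ready(f)}
2. free(f,a)  →  {holds(d,d), holds(f,a), holds(f,f), linked(a,d), linked(d,d), linked(f,a), linked(f,d), linked(f,f), on(f), ready(a)}
3. flip(f,a)  →  {holds(a,f), holds(d,d), holds(f,a), holds(f,f), linked(a,d), linked(a,f), linked(d,d), linked(f,a), linked(f,d), linked(f,f), on(f)}
optimal plan length = 3; 3 ≤ 3

Yes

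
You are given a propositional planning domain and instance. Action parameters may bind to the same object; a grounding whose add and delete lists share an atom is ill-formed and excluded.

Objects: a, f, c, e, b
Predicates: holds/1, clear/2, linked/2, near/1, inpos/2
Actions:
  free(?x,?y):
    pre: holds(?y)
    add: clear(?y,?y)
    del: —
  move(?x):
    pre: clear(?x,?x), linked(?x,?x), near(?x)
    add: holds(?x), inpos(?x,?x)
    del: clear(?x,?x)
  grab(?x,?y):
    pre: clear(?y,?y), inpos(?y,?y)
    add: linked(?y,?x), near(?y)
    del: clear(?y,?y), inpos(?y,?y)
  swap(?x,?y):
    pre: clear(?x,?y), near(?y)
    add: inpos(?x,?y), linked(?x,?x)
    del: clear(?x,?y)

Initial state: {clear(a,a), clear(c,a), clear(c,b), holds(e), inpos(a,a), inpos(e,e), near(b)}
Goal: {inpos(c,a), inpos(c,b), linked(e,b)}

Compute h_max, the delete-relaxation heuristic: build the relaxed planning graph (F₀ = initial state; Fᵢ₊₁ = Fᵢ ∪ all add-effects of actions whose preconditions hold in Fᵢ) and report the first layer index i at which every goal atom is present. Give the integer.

F0 = init (7 atoms)
F1 = F0 ∪ {clear(e,e), inpos(c,b), linked(a,a), linked(a,b), linked(a,c), linked(a,e), linked(a,f), linked(c,c), near(a)}  (16 atoms)
F2 = F1 ∪ {holds(a), inpos(c,a), linked(e,a), linked(e,b), linked(e,c), linked(e,e), linked(e,f), near(e)}  (24 atoms)
goal ⊆ F2  ⇒  h_max = 2

2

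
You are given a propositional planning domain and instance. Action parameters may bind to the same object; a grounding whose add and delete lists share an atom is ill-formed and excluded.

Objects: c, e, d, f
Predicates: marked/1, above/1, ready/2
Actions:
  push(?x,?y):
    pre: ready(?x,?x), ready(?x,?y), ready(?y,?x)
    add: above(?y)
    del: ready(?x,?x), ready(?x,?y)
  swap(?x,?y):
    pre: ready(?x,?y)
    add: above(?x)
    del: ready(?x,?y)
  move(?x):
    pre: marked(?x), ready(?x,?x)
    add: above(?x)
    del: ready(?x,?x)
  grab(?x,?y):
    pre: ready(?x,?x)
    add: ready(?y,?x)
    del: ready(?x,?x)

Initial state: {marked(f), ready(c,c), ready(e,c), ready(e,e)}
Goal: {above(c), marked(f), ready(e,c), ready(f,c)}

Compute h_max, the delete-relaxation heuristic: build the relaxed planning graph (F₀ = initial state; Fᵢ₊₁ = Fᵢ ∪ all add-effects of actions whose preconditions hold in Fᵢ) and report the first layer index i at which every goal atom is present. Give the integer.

1

F0 = init (4 atoms)
F1 = F0 ∪ {above(c), above(e), ready(c,e), ready(d,c), ready(d,e), ready(f,c), ready(f,e)}  (11 atoms)
goal ⊆ F1  ⇒  h_max = 1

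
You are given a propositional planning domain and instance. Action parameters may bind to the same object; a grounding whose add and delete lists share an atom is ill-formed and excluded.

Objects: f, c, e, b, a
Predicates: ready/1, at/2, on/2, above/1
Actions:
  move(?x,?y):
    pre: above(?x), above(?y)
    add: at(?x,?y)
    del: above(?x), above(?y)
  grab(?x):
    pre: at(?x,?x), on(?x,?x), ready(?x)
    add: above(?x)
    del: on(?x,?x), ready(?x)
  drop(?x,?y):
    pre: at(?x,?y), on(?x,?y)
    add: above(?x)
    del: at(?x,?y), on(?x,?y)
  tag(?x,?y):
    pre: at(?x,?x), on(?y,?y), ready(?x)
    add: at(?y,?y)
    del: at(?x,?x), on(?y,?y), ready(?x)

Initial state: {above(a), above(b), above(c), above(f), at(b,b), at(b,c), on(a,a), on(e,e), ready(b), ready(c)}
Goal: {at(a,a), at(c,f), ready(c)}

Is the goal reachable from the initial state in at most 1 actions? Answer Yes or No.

No

1. move(c,f)  →  {above(a), above(b), at(b,b), at(b,c), at(c,f), on(a,a), on(e,e), ready(b), ready(c)}
2. move(a,a)  →  {above(b), at(a,a), at(b,b), at(b,c), at(c,f), on(a,a), on(e,e), ready(b), ready(c)}
optimal plan length = 2; 2 > 1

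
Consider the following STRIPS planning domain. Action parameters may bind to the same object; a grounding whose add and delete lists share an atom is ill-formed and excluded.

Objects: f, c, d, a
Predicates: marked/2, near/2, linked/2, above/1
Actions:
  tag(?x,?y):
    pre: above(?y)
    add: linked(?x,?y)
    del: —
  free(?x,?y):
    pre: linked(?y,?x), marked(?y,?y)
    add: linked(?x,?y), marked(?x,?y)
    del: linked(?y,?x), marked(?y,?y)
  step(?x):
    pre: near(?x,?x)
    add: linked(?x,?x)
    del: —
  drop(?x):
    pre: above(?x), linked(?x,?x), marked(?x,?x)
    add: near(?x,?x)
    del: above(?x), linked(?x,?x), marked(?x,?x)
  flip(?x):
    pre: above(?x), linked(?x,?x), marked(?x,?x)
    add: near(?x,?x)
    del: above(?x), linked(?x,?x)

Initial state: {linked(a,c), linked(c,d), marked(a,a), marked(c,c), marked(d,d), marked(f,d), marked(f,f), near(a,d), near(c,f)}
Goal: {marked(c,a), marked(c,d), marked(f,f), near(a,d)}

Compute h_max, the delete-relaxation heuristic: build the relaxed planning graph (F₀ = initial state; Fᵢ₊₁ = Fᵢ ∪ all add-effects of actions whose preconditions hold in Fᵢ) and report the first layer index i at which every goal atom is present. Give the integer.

2

F0 = init (9 atoms)
F1 = F0 ∪ {linked(c,a), linked(d,c), marked(c,a), marked(d,c)}  (13 atoms)
F2 = F1 ∪ {marked(a,c), marked(c,d)}  (15 atoms)
goal ⊆ F2  ⇒  h_max = 2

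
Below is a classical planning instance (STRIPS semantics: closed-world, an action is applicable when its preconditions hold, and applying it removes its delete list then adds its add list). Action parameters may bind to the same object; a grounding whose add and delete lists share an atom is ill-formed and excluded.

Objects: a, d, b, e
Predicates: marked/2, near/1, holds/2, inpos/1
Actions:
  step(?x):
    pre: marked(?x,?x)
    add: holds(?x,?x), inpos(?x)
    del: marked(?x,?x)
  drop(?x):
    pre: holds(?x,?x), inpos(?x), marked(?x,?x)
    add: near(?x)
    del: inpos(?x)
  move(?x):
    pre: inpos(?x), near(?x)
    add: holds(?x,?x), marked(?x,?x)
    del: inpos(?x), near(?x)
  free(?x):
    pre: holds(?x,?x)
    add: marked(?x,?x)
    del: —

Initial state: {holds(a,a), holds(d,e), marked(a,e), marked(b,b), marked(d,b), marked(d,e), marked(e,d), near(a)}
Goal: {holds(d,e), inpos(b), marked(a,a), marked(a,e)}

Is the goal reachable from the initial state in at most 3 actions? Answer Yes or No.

Yes

1. step(b)  →  {holds(a,a), holds(b,b), holds(d,e), inpos(b), marked(a,e), marked(d,b), marked(d,e), marked(e,d), near(a)}
2. free(a)  →  {holds(a,a), holds(b,b), holds(d,e), inpos(b), marked(a,a), marked(a,e), marked(d,b), marked(d,e), marked(e,d), near(a)}
optimal plan length = 2; 2 ≤ 3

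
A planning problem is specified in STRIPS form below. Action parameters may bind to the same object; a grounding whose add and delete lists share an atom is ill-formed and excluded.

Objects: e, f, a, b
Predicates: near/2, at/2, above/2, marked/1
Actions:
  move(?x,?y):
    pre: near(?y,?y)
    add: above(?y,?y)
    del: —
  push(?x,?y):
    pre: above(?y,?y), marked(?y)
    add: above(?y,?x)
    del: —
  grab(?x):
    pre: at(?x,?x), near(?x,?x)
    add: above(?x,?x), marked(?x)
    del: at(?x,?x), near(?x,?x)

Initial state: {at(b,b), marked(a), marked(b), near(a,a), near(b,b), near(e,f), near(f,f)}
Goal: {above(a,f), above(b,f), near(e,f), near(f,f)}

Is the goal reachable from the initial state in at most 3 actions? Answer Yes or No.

1. move(e,a)  →  {above(a,a), at(b,b), marked(a), marked(b), near(a,a), near(b,b), near(e,f), near(f,f)}
2. move(e,b)  →  {above(a,a), above(b,b), at(b,b), marked(a), marked(b), near(a,a), near(b,b), near(e,f), near(f,f)}
3. push(f,a)  →  {above(a,a), above(a,f), above(b,b), at(b,b), marked(a), marked(b), near(a,a), near(b,b), near(e,f), near(f,f)}
4. push(f,b)  →  {above(a,a), above(a,f), above(b,b), above(b,f), at(b,b), marked(a), marked(b), near(a,a), near(b,b), near(e,f), near(f,f)}
optimal plan length = 4; 4 > 3

No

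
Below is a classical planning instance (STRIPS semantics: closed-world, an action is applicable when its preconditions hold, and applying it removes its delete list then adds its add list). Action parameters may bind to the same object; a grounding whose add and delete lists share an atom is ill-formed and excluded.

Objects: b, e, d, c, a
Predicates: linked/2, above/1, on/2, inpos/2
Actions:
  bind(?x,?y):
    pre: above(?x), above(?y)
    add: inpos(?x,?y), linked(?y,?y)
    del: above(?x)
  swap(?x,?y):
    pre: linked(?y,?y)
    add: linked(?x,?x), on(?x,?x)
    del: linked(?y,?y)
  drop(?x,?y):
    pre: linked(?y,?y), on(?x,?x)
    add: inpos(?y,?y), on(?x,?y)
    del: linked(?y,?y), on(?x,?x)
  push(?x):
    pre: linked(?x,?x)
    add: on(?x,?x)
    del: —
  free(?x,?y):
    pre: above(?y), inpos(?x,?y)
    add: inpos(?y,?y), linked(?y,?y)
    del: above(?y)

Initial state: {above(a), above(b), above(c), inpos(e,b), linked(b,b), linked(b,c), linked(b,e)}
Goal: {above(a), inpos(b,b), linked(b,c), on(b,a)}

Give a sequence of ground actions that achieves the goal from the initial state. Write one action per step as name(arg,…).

bind(b,b); bind(c,a); push(b); drop(b,a)

1. bind(b,b)  →  {above(a), above(c), inpos(b,b), inpos(e,b), linked(b,b), linked(b,c), linked(b,e)}
2. bind(c,a)  →  {above(a), inpos(b,b), inpos(c,a), inpos(e,b), linked(a,a), linked(b,b), linked(b,c), linked(b,e)}
3. push(b)  →  {above(a), inpos(b,b), inpos(c,a), inpos(e,b), linked(a,a), linked(b,b), linked(b,c), linked(b,e), on(b,b)}
4. drop(b,a)  →  {above(a), inpos(a,a), inpos(b,b), inpos(c,a), inpos(e,b), linked(b,b), linked(b,c), linked(b,e), on(b,a)}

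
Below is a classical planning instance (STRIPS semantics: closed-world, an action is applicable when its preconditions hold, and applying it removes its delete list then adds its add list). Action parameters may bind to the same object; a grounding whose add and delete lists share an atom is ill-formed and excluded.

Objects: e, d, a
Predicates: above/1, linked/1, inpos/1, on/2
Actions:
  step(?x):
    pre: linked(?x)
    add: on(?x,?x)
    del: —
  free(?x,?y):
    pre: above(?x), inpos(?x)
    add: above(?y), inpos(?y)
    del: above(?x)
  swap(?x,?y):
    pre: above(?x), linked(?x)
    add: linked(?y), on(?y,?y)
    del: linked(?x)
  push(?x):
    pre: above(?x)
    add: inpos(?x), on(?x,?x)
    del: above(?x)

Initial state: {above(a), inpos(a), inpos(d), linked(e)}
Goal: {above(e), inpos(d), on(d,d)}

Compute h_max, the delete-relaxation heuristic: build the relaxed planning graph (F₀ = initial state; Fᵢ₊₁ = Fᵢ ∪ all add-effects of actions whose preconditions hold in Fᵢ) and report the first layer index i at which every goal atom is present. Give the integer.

2

F0 = init (4 atoms)
F1 = F0 ∪ {above(d), above(e), inpos(e), on(a,a), on(e,e)}  (9 atoms)
F2 = F1 ∪ {linked(a), linked(d), on(d,d)}  (12 atoms)
goal ⊆ F2  ⇒  h_max = 2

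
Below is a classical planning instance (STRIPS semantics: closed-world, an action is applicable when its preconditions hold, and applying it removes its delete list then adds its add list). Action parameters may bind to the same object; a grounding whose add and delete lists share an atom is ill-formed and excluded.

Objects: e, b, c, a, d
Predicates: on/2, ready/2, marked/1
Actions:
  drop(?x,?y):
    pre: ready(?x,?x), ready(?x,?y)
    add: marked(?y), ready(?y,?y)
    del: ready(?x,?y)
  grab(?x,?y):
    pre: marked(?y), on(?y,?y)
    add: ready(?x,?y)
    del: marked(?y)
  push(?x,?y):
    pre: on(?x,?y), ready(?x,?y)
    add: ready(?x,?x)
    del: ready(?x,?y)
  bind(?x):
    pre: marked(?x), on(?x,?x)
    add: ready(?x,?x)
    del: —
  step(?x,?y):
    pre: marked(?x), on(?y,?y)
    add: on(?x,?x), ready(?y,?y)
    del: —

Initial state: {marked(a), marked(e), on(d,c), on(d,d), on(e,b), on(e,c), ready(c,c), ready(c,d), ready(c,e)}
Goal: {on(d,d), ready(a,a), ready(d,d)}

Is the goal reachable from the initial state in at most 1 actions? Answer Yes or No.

No

1. step(a,d)  →  {marked(a), marked(e), on(a,a), on(d,c), on(d,d), on(e,b), on(e,c), ready(c,c), ready(c,d), ready(c,e), ready(d,d)}
2. grab(a,a)  →  {marked(e), on(a,a), on(d,c), on(d,d), on(e,b), on(e,c), ready(a,a), ready(c,c), ready(c,d), ready(c,e), ready(d,d)}
optimal plan length = 2; 2 > 1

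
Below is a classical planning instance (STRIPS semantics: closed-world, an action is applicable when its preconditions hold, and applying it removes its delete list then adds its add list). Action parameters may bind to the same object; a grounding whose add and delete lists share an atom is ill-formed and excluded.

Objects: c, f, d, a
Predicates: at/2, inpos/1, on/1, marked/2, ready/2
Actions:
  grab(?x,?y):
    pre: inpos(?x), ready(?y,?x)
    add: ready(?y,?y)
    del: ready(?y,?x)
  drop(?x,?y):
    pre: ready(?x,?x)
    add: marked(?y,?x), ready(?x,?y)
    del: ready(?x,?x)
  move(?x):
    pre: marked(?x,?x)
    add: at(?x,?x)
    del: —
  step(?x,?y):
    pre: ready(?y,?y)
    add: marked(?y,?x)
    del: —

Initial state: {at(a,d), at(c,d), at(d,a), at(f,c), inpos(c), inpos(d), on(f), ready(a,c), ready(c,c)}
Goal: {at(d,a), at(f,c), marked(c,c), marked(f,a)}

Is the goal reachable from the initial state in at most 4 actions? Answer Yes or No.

1. grab(c,a)  →  {at(a,d), at(c,d), at(d,a), at(f,c), inpos(c), inpos(d), on(f), ready(a,a), ready(c,c)}
2. drop(a,f)  →  {at(a,d), at(c,d), at(d,a), at(f,c), inpos(c), inpos(d), marked(f,a), on(f), ready(a,f), ready(c,c)}
3. step(c,c)  →  {at(a,d), at(c,d), at(d,a), at(f,c), inpos(c), inpos(d), marked(c,c), marked(f,a), on(f), ready(a,f), ready(c,c)}
optimal plan length = 3; 3 ≤ 4

Yes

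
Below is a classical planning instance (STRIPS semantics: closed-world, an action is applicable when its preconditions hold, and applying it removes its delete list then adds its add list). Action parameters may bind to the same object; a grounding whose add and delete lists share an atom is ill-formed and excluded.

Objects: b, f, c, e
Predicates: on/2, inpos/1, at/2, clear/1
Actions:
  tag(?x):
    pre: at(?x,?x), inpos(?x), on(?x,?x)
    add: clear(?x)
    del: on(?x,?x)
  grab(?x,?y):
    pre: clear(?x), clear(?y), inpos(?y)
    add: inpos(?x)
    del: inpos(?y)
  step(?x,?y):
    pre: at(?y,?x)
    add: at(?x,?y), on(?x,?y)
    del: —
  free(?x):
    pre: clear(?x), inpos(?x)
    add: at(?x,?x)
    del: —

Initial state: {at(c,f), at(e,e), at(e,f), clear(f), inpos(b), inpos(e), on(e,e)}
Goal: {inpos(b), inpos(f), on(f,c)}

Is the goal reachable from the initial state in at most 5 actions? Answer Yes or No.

Yes

1. tag(e)  →  {at(c,f), at(e,e), at(e,f), clear(e), clear(f), inpos(b), inpos(e)}
2. grab(f,e)  →  {at(c,f), at(e,e), at(e,f), clear(e), clear(f), inpos(b), inpos(f)}
3. step(f,c)  →  {at(c,f), at(e,e), at(e,f), at(f,c), clear(e), clear(f), inpos(b), inpos(f), on(f,c)}
optimal plan length = 3; 3 ≤ 5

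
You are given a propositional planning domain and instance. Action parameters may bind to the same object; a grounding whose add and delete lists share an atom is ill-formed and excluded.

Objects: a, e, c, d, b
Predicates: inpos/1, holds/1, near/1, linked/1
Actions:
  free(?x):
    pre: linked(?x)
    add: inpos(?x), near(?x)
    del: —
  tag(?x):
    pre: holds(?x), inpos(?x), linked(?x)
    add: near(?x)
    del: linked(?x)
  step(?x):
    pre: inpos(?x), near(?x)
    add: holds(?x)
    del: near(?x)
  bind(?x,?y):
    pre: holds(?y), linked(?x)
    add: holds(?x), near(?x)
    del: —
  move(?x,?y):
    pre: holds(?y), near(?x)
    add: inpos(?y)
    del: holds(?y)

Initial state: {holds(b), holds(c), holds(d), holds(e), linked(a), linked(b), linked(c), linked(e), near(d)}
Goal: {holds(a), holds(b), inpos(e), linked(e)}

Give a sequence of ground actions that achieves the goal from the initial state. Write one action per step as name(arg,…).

free(e); bind(a,e)

1. free(e)  →  {holds(b), holds(c), holds(d), holds(e), inpos(e), linked(a), linked(b), linked(c), linked(e), near(d), near(e)}
2. bind(a,e)  →  {holds(a), holds(b), holds(c), holds(d), holds(e), inpos(e), linked(a), linked(b), linked(c), linked(e), near(a), near(d), near(e)}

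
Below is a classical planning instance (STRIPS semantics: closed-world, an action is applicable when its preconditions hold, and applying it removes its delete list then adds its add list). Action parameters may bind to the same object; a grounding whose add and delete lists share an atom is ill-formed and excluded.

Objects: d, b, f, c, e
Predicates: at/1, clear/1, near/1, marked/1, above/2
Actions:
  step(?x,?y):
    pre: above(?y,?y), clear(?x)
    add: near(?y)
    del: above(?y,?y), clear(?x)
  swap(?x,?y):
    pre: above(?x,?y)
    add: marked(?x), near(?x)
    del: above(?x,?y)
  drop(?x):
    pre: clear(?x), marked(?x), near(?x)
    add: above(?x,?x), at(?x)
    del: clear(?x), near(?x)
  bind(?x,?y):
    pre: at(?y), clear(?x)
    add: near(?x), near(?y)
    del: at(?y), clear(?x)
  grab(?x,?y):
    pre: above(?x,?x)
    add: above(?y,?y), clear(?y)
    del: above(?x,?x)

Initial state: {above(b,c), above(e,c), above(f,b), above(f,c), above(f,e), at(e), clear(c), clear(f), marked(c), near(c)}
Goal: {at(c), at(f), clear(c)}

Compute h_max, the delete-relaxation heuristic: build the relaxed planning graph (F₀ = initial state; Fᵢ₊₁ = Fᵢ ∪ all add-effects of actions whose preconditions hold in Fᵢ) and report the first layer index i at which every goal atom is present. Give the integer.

2

F0 = init (10 atoms)
F1 = F0 ∪ {above(c,c), at(c), marked(b), marked(e), marked(f), near(b), near(e), near(f)}  (18 atoms)
F2 = F1 ∪ {above(b,b), above(d,d), above(e,e), above(f,f), at(f), clear(b), clear(d), clear(e)}  (26 atoms)
goal ⊆ F2  ⇒  h_max = 2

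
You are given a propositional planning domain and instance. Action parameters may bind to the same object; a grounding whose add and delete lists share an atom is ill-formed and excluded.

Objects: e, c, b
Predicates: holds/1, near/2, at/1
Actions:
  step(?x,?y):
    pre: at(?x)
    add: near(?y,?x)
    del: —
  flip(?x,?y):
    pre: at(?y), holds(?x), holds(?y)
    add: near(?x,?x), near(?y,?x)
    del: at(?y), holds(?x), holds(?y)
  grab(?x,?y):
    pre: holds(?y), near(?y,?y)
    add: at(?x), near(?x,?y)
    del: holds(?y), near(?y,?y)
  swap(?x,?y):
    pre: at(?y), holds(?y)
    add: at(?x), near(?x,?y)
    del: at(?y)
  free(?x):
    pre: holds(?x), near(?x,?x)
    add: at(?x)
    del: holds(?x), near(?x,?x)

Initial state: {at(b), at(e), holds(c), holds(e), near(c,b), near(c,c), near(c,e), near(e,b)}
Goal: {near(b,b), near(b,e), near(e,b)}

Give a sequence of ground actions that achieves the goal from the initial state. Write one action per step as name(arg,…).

1. step(e,b)  →  {at(b), at(e), holds(c), holds(e), near(b,e), near(c,b), near(c,c), near(c,e), near(e,b)}
2. step(b,b)  →  {at(b), at(e), holds(c), holds(e), near(b,b), near(b,e), near(c,b), near(c,c), near(c,e), near(e,b)}

step(e,b); step(b,b)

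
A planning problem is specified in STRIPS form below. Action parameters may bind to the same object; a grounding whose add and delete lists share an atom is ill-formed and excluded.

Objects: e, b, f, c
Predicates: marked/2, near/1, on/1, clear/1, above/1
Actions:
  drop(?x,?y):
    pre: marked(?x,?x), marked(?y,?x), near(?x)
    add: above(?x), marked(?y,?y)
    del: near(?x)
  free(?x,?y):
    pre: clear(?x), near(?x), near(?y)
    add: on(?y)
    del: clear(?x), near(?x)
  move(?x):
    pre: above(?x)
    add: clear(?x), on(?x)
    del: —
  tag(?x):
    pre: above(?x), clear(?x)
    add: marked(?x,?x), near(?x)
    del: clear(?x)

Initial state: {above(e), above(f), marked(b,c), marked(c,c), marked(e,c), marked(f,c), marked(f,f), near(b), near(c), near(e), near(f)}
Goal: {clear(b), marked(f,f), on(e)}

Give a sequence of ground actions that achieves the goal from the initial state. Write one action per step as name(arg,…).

1. drop(c,b)  →  {above(c), above(e), above(f), marked(b,b), marked(b,c), marked(c,c), marked(e,c), marked(f,c), marked(f,f), near(b), near(e), near(f)}
2. drop(b,b)  →  {above(b), above(c), above(e), above(f), marked(b,b), marked(b,c), marked(c,c), marked(e,c), marked(f,c), marked(f,f), near(e), near(f)}
3. move(e)  →  {above(b), above(c), above(e), above(f), clear(e), marked(b,b), marked(b,c), marked(c,c), marked(e,c), marked(f,c), marked(f,f), near(e), near(f), on(e)}
4. move(b)  →  {above(b), above(c), above(e), above(f), clear(b), clear(e), marked(b,b), marked(b,c), marked(c,c), marked(e,c), marked(f,c), marked(f,f), near(e), near(f), on(b), on(e)}

drop(c,b); drop(b,b); move(e); move(b)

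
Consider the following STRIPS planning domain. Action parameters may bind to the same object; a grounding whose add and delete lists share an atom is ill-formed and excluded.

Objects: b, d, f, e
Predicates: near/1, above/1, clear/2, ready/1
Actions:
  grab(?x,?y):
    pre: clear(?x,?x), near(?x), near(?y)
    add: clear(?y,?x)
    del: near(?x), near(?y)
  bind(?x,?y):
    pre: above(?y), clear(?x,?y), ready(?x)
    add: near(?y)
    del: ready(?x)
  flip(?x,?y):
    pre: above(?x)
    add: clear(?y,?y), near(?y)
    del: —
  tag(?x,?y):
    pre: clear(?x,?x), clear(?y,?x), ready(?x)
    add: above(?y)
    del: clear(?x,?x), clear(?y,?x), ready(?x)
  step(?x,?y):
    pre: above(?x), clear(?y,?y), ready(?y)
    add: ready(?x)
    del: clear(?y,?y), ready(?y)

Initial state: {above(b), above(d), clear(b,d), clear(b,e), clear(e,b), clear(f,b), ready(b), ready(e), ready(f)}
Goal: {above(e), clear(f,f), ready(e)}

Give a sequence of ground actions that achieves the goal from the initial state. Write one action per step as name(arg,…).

flip(b,b); flip(b,f); tag(b,e)

1. flip(b,b)  →  {above(b), above(d), clear(b,b), clear(b,d), clear(b,e), clear(e,b), clear(f,b), near(b), ready(b), ready(e), ready(f)}
2. flip(b,f)  →  {above(b), above(d), clear(b,b), clear(b,d), clear(b,e), clear(e,b), clear(f,b), clear(f,f), near(b), near(f), ready(b), ready(e), ready(f)}
3. tag(b,e)  →  {above(b), above(d), above(e), clear(b,d), clear(b,e), clear(f,b), clear(f,f), near(b), near(f), ready(e), ready(f)}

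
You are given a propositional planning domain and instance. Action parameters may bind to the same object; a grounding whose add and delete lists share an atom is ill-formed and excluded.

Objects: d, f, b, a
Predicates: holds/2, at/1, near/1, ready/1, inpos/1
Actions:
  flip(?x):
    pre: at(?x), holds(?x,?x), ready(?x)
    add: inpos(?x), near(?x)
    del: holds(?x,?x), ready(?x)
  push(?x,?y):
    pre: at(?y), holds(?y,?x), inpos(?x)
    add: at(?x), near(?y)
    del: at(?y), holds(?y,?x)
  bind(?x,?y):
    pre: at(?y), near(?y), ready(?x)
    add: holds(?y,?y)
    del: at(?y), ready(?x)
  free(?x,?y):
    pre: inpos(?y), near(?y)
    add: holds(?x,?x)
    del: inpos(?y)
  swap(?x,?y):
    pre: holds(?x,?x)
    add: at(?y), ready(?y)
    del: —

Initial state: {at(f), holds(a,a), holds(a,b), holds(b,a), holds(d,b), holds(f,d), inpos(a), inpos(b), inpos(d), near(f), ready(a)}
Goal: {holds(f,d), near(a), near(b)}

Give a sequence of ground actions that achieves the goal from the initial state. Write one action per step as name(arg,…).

swap(a,b); push(a,b); flip(a)

1. swap(a,b)  →  {at(b), at(f), holds(a,a), holds(a,b), holds(b,a), holds(d,b), holds(f,d), inpos(a), inpos(b), inpos(d), near(f), ready(a), ready(b)}
2. push(a,b)  →  {at(a), at(f), holds(a,a), holds(a,b), holds(d,b), holds(f,d), inpos(a), inpos(b), inpos(d), near(b), near(f), ready(a), ready(b)}
3. flip(a)  →  {at(a), at(f), holds(a,b), holds(d,b), holds(f,d), inpos(a), inpos(b), inpos(d), near(a), near(b), near(f), ready(b)}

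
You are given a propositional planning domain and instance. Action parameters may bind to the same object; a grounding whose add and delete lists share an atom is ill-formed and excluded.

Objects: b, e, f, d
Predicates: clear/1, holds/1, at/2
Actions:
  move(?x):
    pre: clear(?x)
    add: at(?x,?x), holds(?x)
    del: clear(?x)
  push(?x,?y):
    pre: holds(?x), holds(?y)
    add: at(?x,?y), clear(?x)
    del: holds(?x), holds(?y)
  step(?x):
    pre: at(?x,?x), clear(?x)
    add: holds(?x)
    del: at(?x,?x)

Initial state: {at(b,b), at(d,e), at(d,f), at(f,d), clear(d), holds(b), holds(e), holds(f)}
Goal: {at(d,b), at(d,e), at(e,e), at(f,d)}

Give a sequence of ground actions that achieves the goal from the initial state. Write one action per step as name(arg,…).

move(d); push(e,e); push(d,b)

1. move(d)  →  {at(b,b), at(d,d), at(d,e), at(d,f), at(f,d), holds(b), holds(d), holds(e), holds(f)}
2. push(e,e)  →  {at(b,b), at(d,d), at(d,e), at(d,f), at(e,e), at(f,d), clear(e), holds(b), holds(d), holds(f)}
3. push(d,b)  →  {at(b,b), at(d,b), at(d,d), at(d,e), at(d,f), at(e,e), at(f,d), clear(d), clear(e), holds(f)}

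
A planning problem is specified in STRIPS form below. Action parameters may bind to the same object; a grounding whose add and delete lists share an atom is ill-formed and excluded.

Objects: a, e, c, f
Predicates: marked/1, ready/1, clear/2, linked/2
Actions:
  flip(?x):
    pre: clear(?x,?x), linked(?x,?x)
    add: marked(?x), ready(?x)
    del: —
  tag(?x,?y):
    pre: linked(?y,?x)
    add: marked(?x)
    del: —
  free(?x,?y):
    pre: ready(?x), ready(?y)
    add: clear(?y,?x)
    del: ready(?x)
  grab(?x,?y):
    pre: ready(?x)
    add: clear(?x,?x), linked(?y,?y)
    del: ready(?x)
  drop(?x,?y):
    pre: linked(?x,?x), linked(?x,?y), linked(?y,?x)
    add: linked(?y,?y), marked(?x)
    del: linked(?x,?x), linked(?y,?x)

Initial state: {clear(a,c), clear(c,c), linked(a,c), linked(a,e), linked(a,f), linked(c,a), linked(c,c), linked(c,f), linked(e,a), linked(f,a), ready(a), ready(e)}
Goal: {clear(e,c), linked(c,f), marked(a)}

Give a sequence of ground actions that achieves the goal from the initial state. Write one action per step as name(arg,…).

1. flip(c)  →  {clear(a,c), clear(c,c), linked(a,c), linked(a,e), linked(a,f), linked(c,a), linked(c,c), linked(c,f), linked(e,a), linked(f,a), marked(c), ready(a), ready(c), ready(e)}
2. tag(a,e)  →  {clear(a,c), clear(c,c), linked(a,c), linked(a,e), linked(a,f), linked(c,a), linked(c,c), linked(c,f), linked(e,a), linked(f,a), marked(a), marked(c), ready(a), ready(c), ready(e)}
3. free(c,e)  →  {clear(a,c), clear(c,c), clear(e,c), linked(a,c), linked(a,e), linked(a,f), linked(c,a), linked(c,c), linked(c,f), linked(e,a), linked(f,a), marked(a), marked(c), ready(a), ready(e)}

flip(c); tag(a,e); free(c,e)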